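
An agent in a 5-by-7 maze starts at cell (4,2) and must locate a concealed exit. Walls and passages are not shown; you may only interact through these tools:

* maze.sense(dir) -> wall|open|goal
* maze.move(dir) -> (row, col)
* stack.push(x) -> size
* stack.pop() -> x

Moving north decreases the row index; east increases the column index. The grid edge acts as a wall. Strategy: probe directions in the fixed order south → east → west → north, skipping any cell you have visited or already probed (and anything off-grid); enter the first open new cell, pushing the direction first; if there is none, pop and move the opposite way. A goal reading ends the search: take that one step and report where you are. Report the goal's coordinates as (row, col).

Action: sense[dir='east']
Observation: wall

Action: sense[dir='west']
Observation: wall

Action: sense[dir='north']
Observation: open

Action: push[x='north']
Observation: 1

Action: move[dir='north']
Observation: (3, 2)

Action: sense[dir='east']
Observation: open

Action: push[x='east']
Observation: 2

Action: move[dir='east']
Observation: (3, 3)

Action: sense[dir='east']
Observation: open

Action: push[x='east']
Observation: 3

Action: move[dir='east']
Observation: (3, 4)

Action: sense[dir='south']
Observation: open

Action: push[x='south']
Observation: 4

Action: move[dir='south']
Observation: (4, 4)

Action: sense[dir='east']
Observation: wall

Action: pop[]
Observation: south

Action: move[dir='north']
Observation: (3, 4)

Action: sense[dir='east']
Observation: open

Action: push[x='east']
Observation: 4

Action: move[dir='east']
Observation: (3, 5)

Action: sense[dir='east']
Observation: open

Action: push[x='east']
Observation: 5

Action: move[dir='east']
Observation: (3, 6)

Action: sense[dir='south']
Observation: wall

Action: sense[dir='north']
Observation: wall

Action: pop[]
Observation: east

Action: move[dir='west']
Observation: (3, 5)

Action: sense[dir='north']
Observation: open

Action: push[x='north']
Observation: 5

Action: move[dir='north']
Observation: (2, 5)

Action: sense[dir='west']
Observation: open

Action: push[x='west']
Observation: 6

Action: move[dir='west']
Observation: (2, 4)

Action: sense[dir='west']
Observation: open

Action: push[x='west']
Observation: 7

Action: move[dir='west']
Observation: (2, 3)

Action: sense[dir='west']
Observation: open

Action: push[x='west']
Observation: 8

Action: move[dir='west']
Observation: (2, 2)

Action: sense[dir='west']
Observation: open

Action: push[x='west']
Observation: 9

Action: move[dir='west']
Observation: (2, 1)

Action: sense[dir='south']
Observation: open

Action: push[x='south']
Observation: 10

Action: move[dir='south']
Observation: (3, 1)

Action: sense[dir='west']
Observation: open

Action: push[x='west']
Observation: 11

Action: move[dir='west']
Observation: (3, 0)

Action: sense[dir='south']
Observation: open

Action: push[x='south']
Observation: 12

Action: move[dir='south']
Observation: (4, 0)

Action: pop[]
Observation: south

Action: move[dir='north']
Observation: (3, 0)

Action: sense[dir='north']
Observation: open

Action: push[x='north']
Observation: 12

Action: move[dir='north']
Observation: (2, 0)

Action: sense[dir='north']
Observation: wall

Action: pop[]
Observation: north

Action: move[dir='south']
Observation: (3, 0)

Action: pop[]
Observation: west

Action: move[dir='east']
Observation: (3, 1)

Action: pop[]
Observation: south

Action: move[dir='north']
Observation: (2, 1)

Action: sense[dir='north']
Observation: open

Action: push[x='north']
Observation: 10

Action: move[dir='north']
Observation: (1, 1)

Action: sense[dir='east']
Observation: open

Action: push[x='east']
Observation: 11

Action: move[dir='east']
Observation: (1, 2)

Action: sense[dir='east']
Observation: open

Action: push[x='east']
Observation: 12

Action: move[dir='east']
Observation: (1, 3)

Action: sense[dir='east']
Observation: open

Action: push[x='east']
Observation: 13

Action: move[dir='east']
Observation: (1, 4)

Action: sense[dir='east']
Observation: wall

Action: sense[dir='north']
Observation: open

Action: push[x='north']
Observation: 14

Action: move[dir='north']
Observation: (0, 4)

Action: sense[dir='east']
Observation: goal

Action: move[dir='east']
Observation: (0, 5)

Answer: (0, 5)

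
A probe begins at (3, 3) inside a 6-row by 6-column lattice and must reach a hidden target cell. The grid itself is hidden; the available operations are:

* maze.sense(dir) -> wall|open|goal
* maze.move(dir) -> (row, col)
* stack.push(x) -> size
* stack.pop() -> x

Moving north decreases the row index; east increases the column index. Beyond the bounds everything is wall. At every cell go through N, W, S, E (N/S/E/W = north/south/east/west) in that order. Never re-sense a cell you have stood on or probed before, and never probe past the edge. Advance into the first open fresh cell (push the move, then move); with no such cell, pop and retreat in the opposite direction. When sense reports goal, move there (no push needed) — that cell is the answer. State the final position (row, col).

Act: sense[dir=north]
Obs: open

Act: push[x=north]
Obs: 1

Act: move[dir=north]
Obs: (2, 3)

Act: sense[dir=north]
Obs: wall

Act: sense[dir=west]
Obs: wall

Act: sense[dir=east]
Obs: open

Act: push[x=east]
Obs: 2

Act: move[dir=east]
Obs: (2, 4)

Act: sense[dir=north]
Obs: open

Act: push[x=north]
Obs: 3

Act: move[dir=north]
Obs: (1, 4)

Act: sense[dir=north]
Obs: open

Act: push[x=north]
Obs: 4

Act: move[dir=north]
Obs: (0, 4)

Act: sense[dir=west]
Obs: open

Act: push[x=west]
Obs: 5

Act: move[dir=west]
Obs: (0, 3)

Act: sense[dir=west]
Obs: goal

Act: move[dir=west]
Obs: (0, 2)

Answer: (0, 2)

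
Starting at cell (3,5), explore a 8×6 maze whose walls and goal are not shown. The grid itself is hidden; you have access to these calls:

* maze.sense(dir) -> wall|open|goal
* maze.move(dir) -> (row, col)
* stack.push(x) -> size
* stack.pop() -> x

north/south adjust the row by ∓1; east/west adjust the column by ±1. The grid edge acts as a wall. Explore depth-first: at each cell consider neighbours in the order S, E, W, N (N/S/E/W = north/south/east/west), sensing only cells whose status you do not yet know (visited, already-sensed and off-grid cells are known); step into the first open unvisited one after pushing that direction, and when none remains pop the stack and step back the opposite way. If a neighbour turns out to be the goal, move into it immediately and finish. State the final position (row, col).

% maze.sense south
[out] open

% stack.push south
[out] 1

% maze.move south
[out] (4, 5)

% maze.sense south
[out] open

% stack.push south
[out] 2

% maze.move south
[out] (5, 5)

% maze.sense south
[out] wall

% maze.sense west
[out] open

% stack.push west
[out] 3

% maze.move west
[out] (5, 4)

% maze.sense south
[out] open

% stack.push south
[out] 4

% maze.move south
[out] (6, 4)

% maze.sense south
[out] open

% stack.push south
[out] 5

% maze.move south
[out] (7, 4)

% maze.sense east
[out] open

% stack.push east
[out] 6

% maze.move east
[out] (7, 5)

% stack.pop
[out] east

% maze.move west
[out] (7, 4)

% maze.sense west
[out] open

% stack.push west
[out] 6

% maze.move west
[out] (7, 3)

% maze.sense west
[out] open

% stack.push west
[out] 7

% maze.move west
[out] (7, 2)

% maze.sense west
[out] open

% stack.push west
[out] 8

% maze.move west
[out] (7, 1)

% maze.sense west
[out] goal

% maze.move west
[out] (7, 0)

Answer: (7, 0)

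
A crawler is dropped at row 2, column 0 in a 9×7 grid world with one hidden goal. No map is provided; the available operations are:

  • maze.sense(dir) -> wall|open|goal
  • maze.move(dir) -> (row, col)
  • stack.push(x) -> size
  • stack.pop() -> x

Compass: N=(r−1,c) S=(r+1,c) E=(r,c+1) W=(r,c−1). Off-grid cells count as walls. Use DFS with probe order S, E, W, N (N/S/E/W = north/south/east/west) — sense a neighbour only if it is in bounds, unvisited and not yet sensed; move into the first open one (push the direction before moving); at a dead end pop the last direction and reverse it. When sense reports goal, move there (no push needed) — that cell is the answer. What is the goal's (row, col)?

-- 1. sense(dir=south) == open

-- 2. push(x=south) == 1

-- 3. move(dir=south) == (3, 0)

-- 4. sense(dir=south) == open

-- 5. push(x=south) == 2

-- 6. move(dir=south) == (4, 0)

-- 7. sense(dir=south) == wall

-- 8. sense(dir=east) == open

-- 9. push(x=east) == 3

-- 10. move(dir=east) == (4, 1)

-- 11. sense(dir=south) == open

-- 12. push(x=south) == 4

-- 13. move(dir=south) == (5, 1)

-- 14. sense(dir=south) == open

-- 15. push(x=south) == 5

-- 16. move(dir=south) == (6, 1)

-- 17. sense(dir=south) == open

-- 18. push(x=south) == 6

-- 19. move(dir=south) == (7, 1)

-- 20. sense(dir=south) == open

-- 21. push(x=south) == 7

-- 22. move(dir=south) == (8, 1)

-- 23. sense(dir=east) == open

-- 24. push(x=east) == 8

-- 25. move(dir=east) == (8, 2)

-- 26. sense(dir=east) == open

-- 27. push(x=east) == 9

-- 28. move(dir=east) == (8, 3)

-- 29. sense(dir=east) == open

-- 30. push(x=east) == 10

-- 31. move(dir=east) == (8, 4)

-- 32. sense(dir=east) == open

-- 33. push(x=east) == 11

-- 34. move(dir=east) == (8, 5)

-- 35. sense(dir=east) == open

-- 36. push(x=east) == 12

-- 37. move(dir=east) == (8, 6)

-- 38. sense(dir=north) == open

-- 39. push(x=north) == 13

-- 40. move(dir=north) == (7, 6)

-- 41. sense(dir=west) == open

-- 42. push(x=west) == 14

-- 43. move(dir=west) == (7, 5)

-- 44. sense(dir=west) == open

-- 45. push(x=west) == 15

-- 46. move(dir=west) == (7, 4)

-- 47. sense(dir=west) == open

-- 48. push(x=west) == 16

-- 49. move(dir=west) == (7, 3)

-- 50. sense(dir=west) == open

-- 51. push(x=west) == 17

-- 52. move(dir=west) == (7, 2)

-- 53. sense(dir=north) == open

-- 54. push(x=north) == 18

-- 55. move(dir=north) == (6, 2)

-- 56. sense(dir=east) == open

-- 57. push(x=east) == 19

-- 58. move(dir=east) == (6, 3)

-- 59. sense(dir=east) == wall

-- 60. sense(dir=north) == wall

-- 61. pop() == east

-- 62. move(dir=west) == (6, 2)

-- 63. sense(dir=north) == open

-- 64. push(x=north) == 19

-- 65. move(dir=north) == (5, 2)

-- 66. sense(dir=north) == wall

-- 67. pop() == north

-- 68. move(dir=south) == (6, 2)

-- 69. pop() == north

-- 70. move(dir=south) == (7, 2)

-- 71. pop() == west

-- 72. move(dir=east) == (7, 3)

-- 73. pop() == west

-- 74. move(dir=east) == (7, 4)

-- 75. pop() == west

-- 76. move(dir=east) == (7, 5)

-- 77. sense(dir=north) == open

-- 78. push(x=north) == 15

-- 79. move(dir=north) == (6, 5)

-- 80. sense(dir=east) == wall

-- 81. sense(dir=north) == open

-- 82. push(x=north) == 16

-- 83. move(dir=north) == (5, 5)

-- 84. sense(dir=east) == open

-- 85. push(x=east) == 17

-- 86. move(dir=east) == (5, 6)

-- 87. sense(dir=north) == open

-- 88. push(x=north) == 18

-- 89. move(dir=north) == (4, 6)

-- 90. sense(dir=west) == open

-- 91. push(x=west) == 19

-- 92. move(dir=west) == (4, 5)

-- 93. sense(dir=west) == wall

-- 94. sense(dir=north) == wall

-- 95. pop() == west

-- 96. move(dir=east) == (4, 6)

-- 97. sense(dir=north) == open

-- 98. push(x=north) == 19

-- 99. move(dir=north) == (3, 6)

-- 100. sense(dir=north) == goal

-- 101. move(dir=north) == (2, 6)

Answer: (2, 6)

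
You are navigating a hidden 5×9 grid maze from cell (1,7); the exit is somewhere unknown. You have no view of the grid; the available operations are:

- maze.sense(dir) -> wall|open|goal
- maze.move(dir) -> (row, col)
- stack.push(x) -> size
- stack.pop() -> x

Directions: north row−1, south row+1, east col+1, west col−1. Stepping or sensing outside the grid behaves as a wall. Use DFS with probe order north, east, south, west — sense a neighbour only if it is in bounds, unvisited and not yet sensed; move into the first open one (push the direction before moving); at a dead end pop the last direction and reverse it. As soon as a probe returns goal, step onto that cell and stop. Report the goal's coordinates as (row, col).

-- 1. maze.sense(dir→north) ~> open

-- 2. stack.push(x→north) ~> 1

-- 3. maze.move(dir→north) ~> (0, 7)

-- 4. maze.sense(dir→east) ~> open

-- 5. stack.push(x→east) ~> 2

-- 6. maze.move(dir→east) ~> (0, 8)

-- 7. maze.sense(dir→south) ~> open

-- 8. stack.push(x→south) ~> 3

-- 9. maze.move(dir→south) ~> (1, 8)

-- 10. maze.sense(dir→south) ~> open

-- 11. stack.push(x→south) ~> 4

-- 12. maze.move(dir→south) ~> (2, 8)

-- 13. maze.sense(dir→south) ~> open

-- 14. stack.push(x→south) ~> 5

-- 15. maze.move(dir→south) ~> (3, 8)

-- 16. maze.sense(dir→south) ~> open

-- 17. stack.push(x→south) ~> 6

-- 18. maze.move(dir→south) ~> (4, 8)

-- 19. maze.sense(dir→west) ~> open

-- 20. stack.push(x→west) ~> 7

-- 21. maze.move(dir→west) ~> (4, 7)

-- 22. maze.sense(dir→north) ~> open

-- 23. stack.push(x→north) ~> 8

-- 24. maze.move(dir→north) ~> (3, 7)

-- 25. maze.sense(dir→north) ~> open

-- 26. stack.push(x→north) ~> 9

-- 27. maze.move(dir→north) ~> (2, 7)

-- 28. maze.sense(dir→west) ~> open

-- 29. stack.push(x→west) ~> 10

-- 30. maze.move(dir→west) ~> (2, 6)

-- 31. maze.sense(dir→north) ~> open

-- 32. stack.push(x→north) ~> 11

-- 33. maze.move(dir→north) ~> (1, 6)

-- 34. maze.sense(dir→north) ~> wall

-- 35. maze.sense(dir→west) ~> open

-- 36. stack.push(x→west) ~> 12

-- 37. maze.move(dir→west) ~> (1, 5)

-- 38. maze.sense(dir→north) ~> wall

-- 39. maze.sense(dir→south) ~> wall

-- 40. maze.sense(dir→west) ~> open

-- 41. stack.push(x→west) ~> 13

-- 42. maze.move(dir→west) ~> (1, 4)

-- 43. maze.sense(dir→north) ~> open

-- 44. stack.push(x→north) ~> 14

-- 45. maze.move(dir→north) ~> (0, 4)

-- 46. maze.sense(dir→west) ~> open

-- 47. stack.push(x→west) ~> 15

-- 48. maze.move(dir→west) ~> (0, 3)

-- 49. maze.sense(dir→south) ~> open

-- 50. stack.push(x→south) ~> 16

-- 51. maze.move(dir→south) ~> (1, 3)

-- 52. maze.sense(dir→south) ~> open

-- 53. stack.push(x→south) ~> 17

-- 54. maze.move(dir→south) ~> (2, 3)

-- 55. maze.sense(dir→east) ~> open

-- 56. stack.push(x→east) ~> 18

-- 57. maze.move(dir→east) ~> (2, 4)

-- 58. maze.sense(dir→south) ~> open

-- 59. stack.push(x→south) ~> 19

-- 60. maze.move(dir→south) ~> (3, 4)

-- 61. maze.sense(dir→east) ~> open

-- 62. stack.push(x→east) ~> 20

-- 63. maze.move(dir→east) ~> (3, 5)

-- 64. maze.sense(dir→east) ~> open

-- 65. stack.push(x→east) ~> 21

-- 66. maze.move(dir→east) ~> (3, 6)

-- 67. maze.sense(dir→south) ~> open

-- 68. stack.push(x→south) ~> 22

-- 69. maze.move(dir→south) ~> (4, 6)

-- 70. maze.sense(dir→west) ~> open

-- 71. stack.push(x→west) ~> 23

-- 72. maze.move(dir→west) ~> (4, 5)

-- 73. maze.sense(dir→west) ~> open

-- 74. stack.push(x→west) ~> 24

-- 75. maze.move(dir→west) ~> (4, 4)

-- 76. maze.sense(dir→west) ~> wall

-- 77. stack.pop() ~> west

-- 78. maze.move(dir→east) ~> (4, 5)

-- 79. stack.pop() ~> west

-- 80. maze.move(dir→east) ~> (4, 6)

-- 81. stack.pop() ~> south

-- 82. maze.move(dir→north) ~> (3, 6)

-- 83. stack.pop() ~> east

-- 84. maze.move(dir→west) ~> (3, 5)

-- 85. stack.pop() ~> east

-- 86. maze.move(dir→west) ~> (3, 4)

-- 87. maze.sense(dir→west) ~> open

-- 88. stack.push(x→west) ~> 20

-- 89. maze.move(dir→west) ~> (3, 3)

-- 90. maze.sense(dir→west) ~> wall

-- 91. stack.pop() ~> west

-- 92. maze.move(dir→east) ~> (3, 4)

-- 93. stack.pop() ~> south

-- 94. maze.move(dir→north) ~> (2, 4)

-- 95. stack.pop() ~> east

-- 96. maze.move(dir→west) ~> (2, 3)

-- 97. maze.sense(dir→west) ~> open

-- 98. stack.push(x→west) ~> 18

-- 99. maze.move(dir→west) ~> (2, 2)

-- 100. maze.sense(dir→north) ~> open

-- 101. stack.push(x→north) ~> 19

-- 102. maze.move(dir→north) ~> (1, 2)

-- 103. maze.sense(dir→north) ~> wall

-- 104. maze.sense(dir→west) ~> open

-- 105. stack.push(x→west) ~> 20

-- 106. maze.move(dir→west) ~> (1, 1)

-- 107. maze.sense(dir→north) ~> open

-- 108. stack.push(x→north) ~> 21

-- 109. maze.move(dir→north) ~> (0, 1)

-- 110. maze.sense(dir→west) ~> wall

-- 111. stack.pop() ~> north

-- 112. maze.move(dir→south) ~> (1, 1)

-- 113. maze.sense(dir→south) ~> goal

-- 114. maze.move(dir→south) ~> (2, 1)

Answer: (2, 1)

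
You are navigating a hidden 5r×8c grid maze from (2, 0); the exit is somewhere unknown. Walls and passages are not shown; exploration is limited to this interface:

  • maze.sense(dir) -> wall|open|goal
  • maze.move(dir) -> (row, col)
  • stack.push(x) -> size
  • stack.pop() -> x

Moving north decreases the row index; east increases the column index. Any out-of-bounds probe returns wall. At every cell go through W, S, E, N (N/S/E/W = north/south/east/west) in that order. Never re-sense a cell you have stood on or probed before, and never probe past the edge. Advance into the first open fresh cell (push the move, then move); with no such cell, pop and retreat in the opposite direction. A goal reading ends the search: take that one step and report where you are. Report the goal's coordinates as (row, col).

CALL maze.sense[south]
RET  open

CALL stack.push[south]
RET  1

CALL maze.move[south]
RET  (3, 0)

CALL maze.sense[south]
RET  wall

CALL maze.sense[east]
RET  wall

CALL stack.pop[]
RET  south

CALL maze.move[north]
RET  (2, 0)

CALL maze.sense[east]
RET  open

CALL stack.push[east]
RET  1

CALL maze.move[east]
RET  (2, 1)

CALL maze.sense[east]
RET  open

CALL stack.push[east]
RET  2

CALL maze.move[east]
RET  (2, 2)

CALL maze.sense[south]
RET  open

CALL stack.push[south]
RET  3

CALL maze.move[south]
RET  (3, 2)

CALL maze.sense[south]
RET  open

CALL stack.push[south]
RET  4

CALL maze.move[south]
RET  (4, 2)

CALL maze.sense[west]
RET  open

CALL stack.push[west]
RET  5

CALL maze.move[west]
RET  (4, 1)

CALL stack.pop[]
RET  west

CALL maze.move[east]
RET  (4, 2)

CALL maze.sense[east]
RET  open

CALL stack.push[east]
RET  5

CALL maze.move[east]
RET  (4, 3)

CALL maze.sense[east]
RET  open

CALL stack.push[east]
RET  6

CALL maze.move[east]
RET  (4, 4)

CALL maze.sense[east]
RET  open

CALL stack.push[east]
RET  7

CALL maze.move[east]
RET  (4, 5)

CALL maze.sense[east]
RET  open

CALL stack.push[east]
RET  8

CALL maze.move[east]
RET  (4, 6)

CALL maze.sense[east]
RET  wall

CALL maze.sense[north]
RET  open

CALL stack.push[north]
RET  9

CALL maze.move[north]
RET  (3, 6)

CALL maze.sense[west]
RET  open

CALL stack.push[west]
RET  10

CALL maze.move[west]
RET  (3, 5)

CALL maze.sense[west]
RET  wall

CALL maze.sense[north]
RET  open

CALL stack.push[north]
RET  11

CALL maze.move[north]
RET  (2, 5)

CALL maze.sense[west]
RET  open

CALL stack.push[west]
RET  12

CALL maze.move[west]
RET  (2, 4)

CALL maze.sense[west]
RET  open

CALL stack.push[west]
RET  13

CALL maze.move[west]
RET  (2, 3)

CALL maze.sense[south]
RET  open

CALL stack.push[south]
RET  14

CALL maze.move[south]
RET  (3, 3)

CALL stack.pop[]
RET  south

CALL maze.move[north]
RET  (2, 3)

CALL maze.sense[north]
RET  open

CALL stack.push[north]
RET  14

CALL maze.move[north]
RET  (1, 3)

CALL maze.sense[west]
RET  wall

CALL maze.sense[east]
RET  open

CALL stack.push[east]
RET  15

CALL maze.move[east]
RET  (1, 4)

CALL maze.sense[east]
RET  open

CALL stack.push[east]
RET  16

CALL maze.move[east]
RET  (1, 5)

CALL maze.sense[east]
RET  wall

CALL maze.sense[north]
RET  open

CALL stack.push[north]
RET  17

CALL maze.move[north]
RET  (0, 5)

CALL maze.sense[west]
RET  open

CALL stack.push[west]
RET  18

CALL maze.move[west]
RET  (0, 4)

CALL maze.sense[west]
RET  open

CALL stack.push[west]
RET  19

CALL maze.move[west]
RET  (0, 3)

CALL maze.sense[west]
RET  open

CALL stack.push[west]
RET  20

CALL maze.move[west]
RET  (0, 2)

CALL maze.sense[west]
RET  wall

CALL stack.pop[]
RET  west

CALL maze.move[east]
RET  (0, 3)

CALL stack.pop[]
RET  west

CALL maze.move[east]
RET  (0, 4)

CALL stack.pop[]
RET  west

CALL maze.move[east]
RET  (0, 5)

CALL maze.sense[east]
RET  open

CALL stack.push[east]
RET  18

CALL maze.move[east]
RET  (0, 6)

CALL maze.sense[east]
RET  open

CALL stack.push[east]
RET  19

CALL maze.move[east]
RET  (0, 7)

CALL maze.sense[south]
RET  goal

CALL maze.move[south]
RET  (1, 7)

Answer: (1, 7)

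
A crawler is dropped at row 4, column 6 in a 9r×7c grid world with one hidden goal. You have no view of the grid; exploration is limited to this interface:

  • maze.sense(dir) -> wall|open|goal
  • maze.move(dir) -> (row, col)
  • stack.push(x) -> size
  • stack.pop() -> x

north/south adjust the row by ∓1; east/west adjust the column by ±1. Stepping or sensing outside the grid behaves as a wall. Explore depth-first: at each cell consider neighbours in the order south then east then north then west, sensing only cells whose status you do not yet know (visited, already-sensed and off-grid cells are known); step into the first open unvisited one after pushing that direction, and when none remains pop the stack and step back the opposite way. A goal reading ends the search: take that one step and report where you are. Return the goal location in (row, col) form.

Do: maze.sense[dir→south]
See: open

Do: stack.push[x→south]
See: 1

Do: maze.move[dir→south]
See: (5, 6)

Do: maze.sense[dir→south]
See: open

Do: stack.push[x→south]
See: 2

Do: maze.move[dir→south]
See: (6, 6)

Do: maze.sense[dir→south]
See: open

Do: stack.push[x→south]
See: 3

Do: maze.move[dir→south]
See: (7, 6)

Do: maze.sense[dir→south]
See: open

Do: stack.push[x→south]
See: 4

Do: maze.move[dir→south]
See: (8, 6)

Do: maze.sense[dir→west]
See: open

Do: stack.push[x→west]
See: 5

Do: maze.move[dir→west]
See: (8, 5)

Do: maze.sense[dir→north]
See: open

Do: stack.push[x→north]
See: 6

Do: maze.move[dir→north]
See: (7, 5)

Do: maze.sense[dir→north]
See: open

Do: stack.push[x→north]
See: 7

Do: maze.move[dir→north]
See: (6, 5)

Do: maze.sense[dir→north]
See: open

Do: stack.push[x→north]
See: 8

Do: maze.move[dir→north]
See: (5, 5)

Do: maze.sense[dir→north]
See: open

Do: stack.push[x→north]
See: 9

Do: maze.move[dir→north]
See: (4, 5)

Do: maze.sense[dir→north]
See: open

Do: stack.push[x→north]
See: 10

Do: maze.move[dir→north]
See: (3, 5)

Do: maze.sense[dir→east]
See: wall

Do: maze.sense[dir→north]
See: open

Do: stack.push[x→north]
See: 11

Do: maze.move[dir→north]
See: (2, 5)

Do: maze.sense[dir→east]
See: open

Do: stack.push[x→east]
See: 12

Do: maze.move[dir→east]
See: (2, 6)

Do: maze.sense[dir→north]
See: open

Do: stack.push[x→north]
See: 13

Do: maze.move[dir→north]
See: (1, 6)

Do: maze.sense[dir→north]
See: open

Do: stack.push[x→north]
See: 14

Do: maze.move[dir→north]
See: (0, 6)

Do: maze.sense[dir→west]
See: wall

Do: stack.pop[]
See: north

Do: maze.move[dir→south]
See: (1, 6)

Do: maze.sense[dir→west]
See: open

Do: stack.push[x→west]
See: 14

Do: maze.move[dir→west]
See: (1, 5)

Do: maze.sense[dir→west]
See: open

Do: stack.push[x→west]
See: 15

Do: maze.move[dir→west]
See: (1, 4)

Do: maze.sense[dir→south]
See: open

Do: stack.push[x→south]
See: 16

Do: maze.move[dir→south]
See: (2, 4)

Do: maze.sense[dir→south]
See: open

Do: stack.push[x→south]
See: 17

Do: maze.move[dir→south]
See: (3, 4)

Do: maze.sense[dir→south]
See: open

Do: stack.push[x→south]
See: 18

Do: maze.move[dir→south]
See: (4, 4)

Do: maze.sense[dir→south]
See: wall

Do: maze.sense[dir→west]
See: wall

Do: stack.pop[]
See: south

Do: maze.move[dir→north]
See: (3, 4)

Do: maze.sense[dir→west]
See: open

Do: stack.push[x→west]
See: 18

Do: maze.move[dir→west]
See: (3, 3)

Do: maze.sense[dir→north]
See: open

Do: stack.push[x→north]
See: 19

Do: maze.move[dir→north]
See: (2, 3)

Do: maze.sense[dir→north]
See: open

Do: stack.push[x→north]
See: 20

Do: maze.move[dir→north]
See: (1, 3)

Do: maze.sense[dir→north]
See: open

Do: stack.push[x→north]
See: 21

Do: maze.move[dir→north]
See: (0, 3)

Do: maze.sense[dir→east]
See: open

Do: stack.push[x→east]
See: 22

Do: maze.move[dir→east]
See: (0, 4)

Do: stack.pop[]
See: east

Do: maze.move[dir→west]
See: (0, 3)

Do: maze.sense[dir→west]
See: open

Do: stack.push[x→west]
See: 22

Do: maze.move[dir→west]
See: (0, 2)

Do: maze.sense[dir→south]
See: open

Do: stack.push[x→south]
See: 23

Do: maze.move[dir→south]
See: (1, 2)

Do: maze.sense[dir→south]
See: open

Do: stack.push[x→south]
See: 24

Do: maze.move[dir→south]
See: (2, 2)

Do: maze.sense[dir→south]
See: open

Do: stack.push[x→south]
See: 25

Do: maze.move[dir→south]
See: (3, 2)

Do: maze.sense[dir→south]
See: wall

Do: maze.sense[dir→west]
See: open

Do: stack.push[x→west]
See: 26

Do: maze.move[dir→west]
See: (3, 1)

Do: maze.sense[dir→south]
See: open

Do: stack.push[x→south]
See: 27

Do: maze.move[dir→south]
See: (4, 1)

Do: maze.sense[dir→south]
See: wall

Do: maze.sense[dir→west]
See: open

Do: stack.push[x→west]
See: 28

Do: maze.move[dir→west]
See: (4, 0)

Do: maze.sense[dir→south]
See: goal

Do: maze.move[dir→south]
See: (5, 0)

Answer: (5, 0)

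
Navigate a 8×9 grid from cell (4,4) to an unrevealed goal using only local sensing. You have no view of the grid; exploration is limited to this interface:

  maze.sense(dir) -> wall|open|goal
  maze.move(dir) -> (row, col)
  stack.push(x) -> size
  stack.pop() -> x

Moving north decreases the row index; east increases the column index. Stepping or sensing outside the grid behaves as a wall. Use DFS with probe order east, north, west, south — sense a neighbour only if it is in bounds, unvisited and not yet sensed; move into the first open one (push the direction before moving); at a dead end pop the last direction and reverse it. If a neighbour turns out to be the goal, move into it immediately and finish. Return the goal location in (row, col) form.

==> maze.sense(dir='east')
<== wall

==> maze.sense(dir='north')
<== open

==> stack.push(x='north')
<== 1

==> maze.move(dir='north')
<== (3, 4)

==> maze.sense(dir='east')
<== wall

==> maze.sense(dir='north')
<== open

==> stack.push(x='north')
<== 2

==> maze.move(dir='north')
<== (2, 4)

==> maze.sense(dir='east')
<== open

==> stack.push(x='east')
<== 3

==> maze.move(dir='east')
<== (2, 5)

==> maze.sense(dir='east')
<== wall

==> maze.sense(dir='north')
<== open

==> stack.push(x='north')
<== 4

==> maze.move(dir='north')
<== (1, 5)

==> maze.sense(dir='east')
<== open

==> stack.push(x='east')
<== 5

==> maze.move(dir='east')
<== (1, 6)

==> maze.sense(dir='east')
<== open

==> stack.push(x='east')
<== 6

==> maze.move(dir='east')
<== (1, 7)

==> maze.sense(dir='east')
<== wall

==> maze.sense(dir='north')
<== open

==> stack.push(x='north')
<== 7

==> maze.move(dir='north')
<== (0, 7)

==> maze.sense(dir='east')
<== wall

==> maze.sense(dir='west')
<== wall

==> stack.pop()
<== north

==> maze.move(dir='south')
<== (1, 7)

==> maze.sense(dir='south')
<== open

==> stack.push(x='south')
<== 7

==> maze.move(dir='south')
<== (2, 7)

==> maze.sense(dir='east')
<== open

==> stack.push(x='east')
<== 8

==> maze.move(dir='east')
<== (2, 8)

==> maze.sense(dir='south')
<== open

==> stack.push(x='south')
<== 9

==> maze.move(dir='south')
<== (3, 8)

==> maze.sense(dir='west')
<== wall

==> maze.sense(dir='south')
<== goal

==> maze.move(dir='south')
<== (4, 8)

Answer: (4, 8)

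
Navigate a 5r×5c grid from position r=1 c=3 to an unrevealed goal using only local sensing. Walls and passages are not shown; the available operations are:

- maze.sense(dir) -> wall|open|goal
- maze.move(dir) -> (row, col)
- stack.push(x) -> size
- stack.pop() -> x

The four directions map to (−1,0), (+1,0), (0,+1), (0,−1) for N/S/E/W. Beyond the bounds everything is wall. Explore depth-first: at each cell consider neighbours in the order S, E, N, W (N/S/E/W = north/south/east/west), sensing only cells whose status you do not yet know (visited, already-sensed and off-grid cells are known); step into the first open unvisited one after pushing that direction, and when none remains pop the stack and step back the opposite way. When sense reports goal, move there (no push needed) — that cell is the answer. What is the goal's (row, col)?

Do: maze.sense[dir='south']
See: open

Do: stack.push[x='south']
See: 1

Do: maze.move[dir='south']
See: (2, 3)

Do: maze.sense[dir='south']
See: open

Do: stack.push[x='south']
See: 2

Do: maze.move[dir='south']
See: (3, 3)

Do: maze.sense[dir='south']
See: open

Do: stack.push[x='south']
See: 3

Do: maze.move[dir='south']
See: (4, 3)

Do: maze.sense[dir='east']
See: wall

Do: maze.sense[dir='west']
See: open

Do: stack.push[x='west']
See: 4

Do: maze.move[dir='west']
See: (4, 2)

Do: maze.sense[dir='north']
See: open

Do: stack.push[x='north']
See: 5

Do: maze.move[dir='north']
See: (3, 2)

Do: maze.sense[dir='north']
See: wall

Do: maze.sense[dir='west']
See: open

Do: stack.push[x='west']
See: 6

Do: maze.move[dir='west']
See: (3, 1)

Do: maze.sense[dir='south']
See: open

Do: stack.push[x='south']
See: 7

Do: maze.move[dir='south']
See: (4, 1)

Do: maze.sense[dir='west']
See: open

Do: stack.push[x='west']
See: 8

Do: maze.move[dir='west']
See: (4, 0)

Do: maze.sense[dir='north']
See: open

Do: stack.push[x='north']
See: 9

Do: maze.move[dir='north']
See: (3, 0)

Do: maze.sense[dir='north']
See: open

Do: stack.push[x='north']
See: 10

Do: maze.move[dir='north']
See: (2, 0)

Do: maze.sense[dir='east']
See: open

Do: stack.push[x='east']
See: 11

Do: maze.move[dir='east']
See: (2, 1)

Do: maze.sense[dir='north']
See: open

Do: stack.push[x='north']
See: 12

Do: maze.move[dir='north']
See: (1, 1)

Do: maze.sense[dir='east']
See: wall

Do: maze.sense[dir='north']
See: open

Do: stack.push[x='north']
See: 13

Do: maze.move[dir='north']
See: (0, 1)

Do: maze.sense[dir='east']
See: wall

Do: maze.sense[dir='west']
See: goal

Do: maze.move[dir='west']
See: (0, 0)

Answer: (0, 0)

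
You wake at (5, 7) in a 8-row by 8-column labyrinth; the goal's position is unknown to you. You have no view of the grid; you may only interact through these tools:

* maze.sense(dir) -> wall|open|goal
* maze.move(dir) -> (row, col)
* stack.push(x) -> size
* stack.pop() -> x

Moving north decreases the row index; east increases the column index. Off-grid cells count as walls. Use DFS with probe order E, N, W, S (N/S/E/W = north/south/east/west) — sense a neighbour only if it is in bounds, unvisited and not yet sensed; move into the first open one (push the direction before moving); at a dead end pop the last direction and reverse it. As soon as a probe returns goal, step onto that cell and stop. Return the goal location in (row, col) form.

% sense dir='north'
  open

% push x='north'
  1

% move dir='north'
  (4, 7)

% sense dir='north'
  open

% push x='north'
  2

% move dir='north'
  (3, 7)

% sense dir='north'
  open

% push x='north'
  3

% move dir='north'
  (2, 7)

% sense dir='north'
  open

% push x='north'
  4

% move dir='north'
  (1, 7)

% sense dir='north'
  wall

% sense dir='west'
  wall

% pop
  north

% move dir='south'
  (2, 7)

% sense dir='west'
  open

% push x='west'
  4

% move dir='west'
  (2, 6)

% sense dir='west'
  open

% push x='west'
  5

% move dir='west'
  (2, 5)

% sense dir='north'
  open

% push x='north'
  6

% move dir='north'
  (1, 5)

% sense dir='north'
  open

% push x='north'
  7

% move dir='north'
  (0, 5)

% sense dir='east'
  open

% push x='east'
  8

% move dir='east'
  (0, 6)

% pop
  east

% move dir='west'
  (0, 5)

% sense dir='west'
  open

% push x='west'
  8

% move dir='west'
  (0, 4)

% sense dir='west'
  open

% push x='west'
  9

% move dir='west'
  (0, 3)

% sense dir='west'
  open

% push x='west'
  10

% move dir='west'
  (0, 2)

% sense dir='west'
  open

% push x='west'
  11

% move dir='west'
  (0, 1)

% sense dir='west'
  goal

% move dir='west'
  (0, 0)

Answer: (0, 0)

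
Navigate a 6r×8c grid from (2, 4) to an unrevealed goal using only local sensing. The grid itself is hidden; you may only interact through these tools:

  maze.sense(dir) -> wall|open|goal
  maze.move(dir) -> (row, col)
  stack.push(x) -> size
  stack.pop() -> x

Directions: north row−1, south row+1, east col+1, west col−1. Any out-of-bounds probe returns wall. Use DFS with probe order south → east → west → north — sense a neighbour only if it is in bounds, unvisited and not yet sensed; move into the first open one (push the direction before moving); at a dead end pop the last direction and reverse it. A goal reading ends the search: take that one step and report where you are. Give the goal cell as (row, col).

·→ maze.sense(dir='south')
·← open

·→ stack.push(x='south')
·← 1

·→ maze.move(dir='south')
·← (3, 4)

·→ maze.sense(dir='south')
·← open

·→ stack.push(x='south')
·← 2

·→ maze.move(dir='south')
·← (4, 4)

·→ maze.sense(dir='south')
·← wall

·→ maze.sense(dir='east')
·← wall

·→ maze.sense(dir='west')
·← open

·→ stack.push(x='west')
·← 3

·→ maze.move(dir='west')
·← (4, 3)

·→ maze.sense(dir='south')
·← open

·→ stack.push(x='south')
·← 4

·→ maze.move(dir='south')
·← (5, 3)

·→ maze.sense(dir='west')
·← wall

·→ stack.pop()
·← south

·→ maze.move(dir='north')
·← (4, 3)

·→ maze.sense(dir='west')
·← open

·→ stack.push(x='west')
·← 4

·→ maze.move(dir='west')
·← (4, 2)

·→ maze.sense(dir='west')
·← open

·→ stack.push(x='west')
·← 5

·→ maze.move(dir='west')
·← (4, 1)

·→ maze.sense(dir='south')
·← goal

·→ maze.move(dir='south')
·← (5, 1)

Answer: (5, 1)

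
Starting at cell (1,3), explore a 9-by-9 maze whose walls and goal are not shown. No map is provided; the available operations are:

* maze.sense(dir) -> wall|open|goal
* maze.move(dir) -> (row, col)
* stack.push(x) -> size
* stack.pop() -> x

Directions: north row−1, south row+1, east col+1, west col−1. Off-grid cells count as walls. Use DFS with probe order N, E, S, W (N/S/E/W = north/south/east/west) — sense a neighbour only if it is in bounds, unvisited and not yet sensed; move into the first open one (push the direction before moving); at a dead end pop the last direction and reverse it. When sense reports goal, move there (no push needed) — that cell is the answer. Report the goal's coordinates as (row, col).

Action: sense[dir=north]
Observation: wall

Action: sense[dir=east]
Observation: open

Action: push[x=east]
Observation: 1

Action: move[dir=east]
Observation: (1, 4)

Action: sense[dir=north]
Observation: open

Action: push[x=north]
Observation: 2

Action: move[dir=north]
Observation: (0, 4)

Action: sense[dir=east]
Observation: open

Action: push[x=east]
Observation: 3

Action: move[dir=east]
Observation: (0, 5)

Action: sense[dir=east]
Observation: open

Action: push[x=east]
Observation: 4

Action: move[dir=east]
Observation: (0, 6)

Action: sense[dir=east]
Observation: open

Action: push[x=east]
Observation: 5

Action: move[dir=east]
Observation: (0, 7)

Action: sense[dir=east]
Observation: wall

Action: sense[dir=south]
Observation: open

Action: push[x=south]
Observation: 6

Action: move[dir=south]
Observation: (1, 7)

Action: sense[dir=east]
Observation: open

Action: push[x=east]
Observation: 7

Action: move[dir=east]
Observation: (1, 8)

Action: sense[dir=south]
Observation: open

Action: push[x=south]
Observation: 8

Action: move[dir=south]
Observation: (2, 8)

Action: sense[dir=south]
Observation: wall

Action: sense[dir=west]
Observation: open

Action: push[x=west]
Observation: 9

Action: move[dir=west]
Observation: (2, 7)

Action: sense[dir=south]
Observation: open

Action: push[x=south]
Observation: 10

Action: move[dir=south]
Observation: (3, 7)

Action: sense[dir=south]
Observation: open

Action: push[x=south]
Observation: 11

Action: move[dir=south]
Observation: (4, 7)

Action: sense[dir=east]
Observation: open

Action: push[x=east]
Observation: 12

Action: move[dir=east]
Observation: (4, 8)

Action: sense[dir=south]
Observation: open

Action: push[x=south]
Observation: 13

Action: move[dir=south]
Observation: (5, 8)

Action: sense[dir=south]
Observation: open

Action: push[x=south]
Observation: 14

Action: move[dir=south]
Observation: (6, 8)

Action: sense[dir=south]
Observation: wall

Action: sense[dir=west]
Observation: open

Action: push[x=west]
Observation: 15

Action: move[dir=west]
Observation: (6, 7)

Action: sense[dir=north]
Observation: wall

Action: sense[dir=south]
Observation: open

Action: push[x=south]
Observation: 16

Action: move[dir=south]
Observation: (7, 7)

Action: sense[dir=south]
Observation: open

Action: push[x=south]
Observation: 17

Action: move[dir=south]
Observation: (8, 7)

Action: sense[dir=east]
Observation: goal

Action: move[dir=east]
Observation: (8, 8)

Answer: (8, 8)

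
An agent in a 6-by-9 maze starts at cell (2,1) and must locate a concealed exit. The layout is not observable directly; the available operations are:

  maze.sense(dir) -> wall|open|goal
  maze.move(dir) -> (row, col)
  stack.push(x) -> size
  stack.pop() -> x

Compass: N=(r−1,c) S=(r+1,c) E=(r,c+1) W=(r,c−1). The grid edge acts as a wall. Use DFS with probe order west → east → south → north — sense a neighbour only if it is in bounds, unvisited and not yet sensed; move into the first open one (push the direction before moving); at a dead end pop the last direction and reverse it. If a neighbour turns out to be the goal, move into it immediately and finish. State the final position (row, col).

>>> sense dir=west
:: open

>>> push x=west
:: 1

>>> move dir=west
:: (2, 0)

>>> sense dir=south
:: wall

>>> sense dir=north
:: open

>>> push x=north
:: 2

>>> move dir=north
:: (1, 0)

>>> sense dir=east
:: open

>>> push x=east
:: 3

>>> move dir=east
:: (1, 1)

>>> sense dir=east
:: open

>>> push x=east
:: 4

>>> move dir=east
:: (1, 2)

>>> sense dir=east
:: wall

>>> sense dir=south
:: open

>>> push x=south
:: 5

>>> move dir=south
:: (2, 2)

>>> sense dir=east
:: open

>>> push x=east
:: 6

>>> move dir=east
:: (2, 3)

>>> sense dir=east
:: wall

>>> sense dir=south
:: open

>>> push x=south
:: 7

>>> move dir=south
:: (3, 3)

>>> sense dir=west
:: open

>>> push x=west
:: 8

>>> move dir=west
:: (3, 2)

>>> sense dir=west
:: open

>>> push x=west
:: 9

>>> move dir=west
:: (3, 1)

>>> sense dir=south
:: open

>>> push x=south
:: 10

>>> move dir=south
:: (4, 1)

>>> sense dir=west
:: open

>>> push x=west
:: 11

>>> move dir=west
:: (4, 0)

>>> sense dir=south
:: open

>>> push x=south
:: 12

>>> move dir=south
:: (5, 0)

>>> sense dir=east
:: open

>>> push x=east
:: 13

>>> move dir=east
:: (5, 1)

>>> sense dir=east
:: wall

>>> pop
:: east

>>> move dir=west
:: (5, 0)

>>> pop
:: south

>>> move dir=north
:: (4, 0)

>>> pop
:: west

>>> move dir=east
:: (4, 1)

>>> sense dir=east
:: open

>>> push x=east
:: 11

>>> move dir=east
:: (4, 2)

>>> sense dir=east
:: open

>>> push x=east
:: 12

>>> move dir=east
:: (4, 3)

>>> sense dir=east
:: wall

>>> sense dir=south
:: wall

>>> pop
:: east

>>> move dir=west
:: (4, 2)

>>> pop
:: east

>>> move dir=west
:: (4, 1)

>>> pop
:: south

>>> move dir=north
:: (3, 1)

>>> pop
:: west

>>> move dir=east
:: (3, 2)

>>> pop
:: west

>>> move dir=east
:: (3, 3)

>>> sense dir=east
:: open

>>> push x=east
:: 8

>>> move dir=east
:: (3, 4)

>>> sense dir=east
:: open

>>> push x=east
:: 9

>>> move dir=east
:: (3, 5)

>>> sense dir=east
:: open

>>> push x=east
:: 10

>>> move dir=east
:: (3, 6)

>>> sense dir=east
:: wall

>>> sense dir=south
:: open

>>> push x=south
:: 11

>>> move dir=south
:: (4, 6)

>>> sense dir=west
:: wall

>>> sense dir=east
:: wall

>>> sense dir=south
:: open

>>> push x=south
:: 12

>>> move dir=south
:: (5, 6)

>>> sense dir=west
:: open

>>> push x=west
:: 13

>>> move dir=west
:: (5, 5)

>>> sense dir=west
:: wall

>>> pop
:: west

>>> move dir=east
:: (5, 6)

>>> sense dir=east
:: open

>>> push x=east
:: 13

>>> move dir=east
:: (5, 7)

>>> sense dir=east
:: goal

>>> move dir=east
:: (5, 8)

Answer: (5, 8)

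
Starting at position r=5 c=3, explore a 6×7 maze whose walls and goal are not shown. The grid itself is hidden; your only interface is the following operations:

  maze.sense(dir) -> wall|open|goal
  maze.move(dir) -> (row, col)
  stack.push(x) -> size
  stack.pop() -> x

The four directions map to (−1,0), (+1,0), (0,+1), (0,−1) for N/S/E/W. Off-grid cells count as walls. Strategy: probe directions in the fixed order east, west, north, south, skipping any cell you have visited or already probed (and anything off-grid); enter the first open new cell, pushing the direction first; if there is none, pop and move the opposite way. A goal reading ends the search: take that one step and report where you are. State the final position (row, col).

! maze.sense(dir→east) : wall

! maze.sense(dir→west) : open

! stack.push(x→west) : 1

! maze.move(dir→west) : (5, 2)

! maze.sense(dir→west) : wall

! maze.sense(dir→north) : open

! stack.push(x→north) : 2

! maze.move(dir→north) : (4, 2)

! maze.sense(dir→east) : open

! stack.push(x→east) : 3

! maze.move(dir→east) : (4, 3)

! maze.sense(dir→east) : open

! stack.push(x→east) : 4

! maze.move(dir→east) : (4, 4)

! maze.sense(dir→east) : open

! stack.push(x→east) : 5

! maze.move(dir→east) : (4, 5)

! maze.sense(dir→east) : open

! stack.push(x→east) : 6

! maze.move(dir→east) : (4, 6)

! maze.sense(dir→north) : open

! stack.push(x→north) : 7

! maze.move(dir→north) : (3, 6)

! maze.sense(dir→west) : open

! stack.push(x→west) : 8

! maze.move(dir→west) : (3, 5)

! maze.sense(dir→west) : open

! stack.push(x→west) : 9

! maze.move(dir→west) : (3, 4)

! maze.sense(dir→west) : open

! stack.push(x→west) : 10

! maze.move(dir→west) : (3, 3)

! maze.sense(dir→west) : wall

! maze.sense(dir→north) : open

! stack.push(x→north) : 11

! maze.move(dir→north) : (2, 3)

! maze.sense(dir→east) : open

! stack.push(x→east) : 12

! maze.move(dir→east) : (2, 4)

! maze.sense(dir→east) : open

! stack.push(x→east) : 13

! maze.move(dir→east) : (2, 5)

! maze.sense(dir→east) : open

! stack.push(x→east) : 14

! maze.move(dir→east) : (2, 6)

! maze.sense(dir→north) : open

! stack.push(x→north) : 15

! maze.move(dir→north) : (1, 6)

! maze.sense(dir→west) : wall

! maze.sense(dir→north) : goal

! maze.move(dir→north) : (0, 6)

Answer: (0, 6)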